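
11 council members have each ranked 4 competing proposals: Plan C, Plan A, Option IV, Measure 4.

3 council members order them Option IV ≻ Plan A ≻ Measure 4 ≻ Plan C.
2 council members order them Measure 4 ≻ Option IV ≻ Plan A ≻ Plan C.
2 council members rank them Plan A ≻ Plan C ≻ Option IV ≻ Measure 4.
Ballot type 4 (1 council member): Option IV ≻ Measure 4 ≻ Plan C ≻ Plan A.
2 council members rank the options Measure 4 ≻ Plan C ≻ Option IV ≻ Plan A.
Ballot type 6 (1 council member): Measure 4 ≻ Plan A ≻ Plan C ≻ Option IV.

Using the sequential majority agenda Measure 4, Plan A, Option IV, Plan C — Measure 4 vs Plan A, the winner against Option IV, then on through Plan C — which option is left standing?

Option IV

Round 1: Measure 4 vs Plan A — 6–5, Measure 4 advances.
Round 2: Measure 4 vs Option IV — 5–6, Option IV advances.
Round 3: Option IV vs Plan C — 6–5, Option IV advances.
Option IV survives the agenda.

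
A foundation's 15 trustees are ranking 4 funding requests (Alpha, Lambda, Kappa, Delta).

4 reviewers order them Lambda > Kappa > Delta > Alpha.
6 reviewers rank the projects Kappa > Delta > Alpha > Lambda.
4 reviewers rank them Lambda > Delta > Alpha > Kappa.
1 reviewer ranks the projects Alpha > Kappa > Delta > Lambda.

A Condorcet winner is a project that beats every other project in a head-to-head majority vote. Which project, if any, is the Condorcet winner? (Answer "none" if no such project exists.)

Check each pair by majority over 15 ballots:
Alpha vs Lambda: 6+1 = 7 for Alpha, 8 for Lambda — Lambda by 8–7.
Alpha vs Kappa: Alpha is ranked higher on 4+1 = 5 ballots, Kappa on 10. Kappa wins 10–5.
Alpha vs Delta: Alpha preferred on 1 ballot; Delta wins 14–1.
Lambda vs Kappa: Lambda is ranked higher on 4+4 = 8 ballots, Kappa on 7. Lambda wins 8–7.
Lambda vs Delta: Lambda preferred on 4+4 = 8 ballots; Lambda wins 8–7.
Kappa vs Delta: Kappa preferred on 4+6+1 = 11 ballots; Kappa wins 11–4.
Lambda defeats every rival head-to-head and is the Condorcet winner.

Lambda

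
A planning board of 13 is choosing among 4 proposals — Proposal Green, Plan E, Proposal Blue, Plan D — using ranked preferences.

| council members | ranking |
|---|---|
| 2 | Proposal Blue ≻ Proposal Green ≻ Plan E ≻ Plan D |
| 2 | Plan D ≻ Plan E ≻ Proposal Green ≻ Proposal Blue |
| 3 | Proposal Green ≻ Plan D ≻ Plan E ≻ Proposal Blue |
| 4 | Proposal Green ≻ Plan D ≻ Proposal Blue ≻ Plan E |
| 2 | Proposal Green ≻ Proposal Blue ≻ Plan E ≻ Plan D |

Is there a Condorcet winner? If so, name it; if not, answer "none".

Proposal Green

Head-to-head results (13 council members):
Proposal Green vs Plan E: 2+3+4+2 = 11 for Proposal Green, 2 for Plan E — Proposal Green by 11–2.
Proposal Green vs Proposal Blue: Proposal Green, 11–2.
Proposal Green vs Plan D: 11 to 2, Proposal Green.
Plan E vs Proposal Blue: Plan E preferred on 2+3 = 5 ballots; Proposal Blue wins 8–5.
Plan E vs Plan D: Plan D wins 9–4.
Proposal Blue vs Plan D: Plan D, 9–4.
Proposal Green beats each of Plan E, Proposal Blue, Plan D — Proposal Green is the Condorcet winner.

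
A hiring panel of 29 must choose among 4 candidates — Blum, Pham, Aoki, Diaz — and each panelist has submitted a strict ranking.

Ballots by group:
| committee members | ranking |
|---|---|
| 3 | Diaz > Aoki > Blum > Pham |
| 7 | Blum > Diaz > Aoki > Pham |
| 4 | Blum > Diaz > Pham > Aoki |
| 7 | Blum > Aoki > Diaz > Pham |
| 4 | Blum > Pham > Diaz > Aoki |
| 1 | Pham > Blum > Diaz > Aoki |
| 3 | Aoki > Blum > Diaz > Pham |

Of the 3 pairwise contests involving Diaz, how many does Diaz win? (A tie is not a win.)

2

Diaz against each rival (29 committee members):
Diaz vs Blum: Blum, 26–3.
Diaz vs Pham: Diaz preferred on 3+7+4+7+3 = 24 ballots; Diaz wins 24–5.
Diaz vs Aoki: 19 to 10, Diaz.
Diaz beats Pham, Aoki; loses to Blum — 2 pairwise wins.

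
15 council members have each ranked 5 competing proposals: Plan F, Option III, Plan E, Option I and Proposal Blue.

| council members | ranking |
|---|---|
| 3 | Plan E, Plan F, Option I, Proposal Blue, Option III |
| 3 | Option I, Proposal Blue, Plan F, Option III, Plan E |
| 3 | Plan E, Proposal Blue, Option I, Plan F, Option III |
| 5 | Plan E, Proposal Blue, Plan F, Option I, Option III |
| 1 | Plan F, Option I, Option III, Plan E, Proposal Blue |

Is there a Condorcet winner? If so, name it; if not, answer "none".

Plan E

Pairwise majorities:
Plan F vs Option III: Plan F wins 15–0.
Plan F vs Plan E: Plan E wins 11–4.
Plan F vs Option I: Plan F wins 9–6.
Plan F vs Proposal Blue: Proposal Blue wins 11–4.
Option III vs Plan E: Plan E wins 11–4.
Option III vs Option I: Option I, 15–0.
Option III vs Proposal Blue: Proposal Blue, 14–1.
Plan E vs Option I: Plan E wins 11–4.
Plan E vs Proposal Blue: Plan E wins 12–3.
Option I vs Proposal Blue: Proposal Blue, 8–7.
Plan E wins every pairwise contest, so Plan E is the Condorcet winner.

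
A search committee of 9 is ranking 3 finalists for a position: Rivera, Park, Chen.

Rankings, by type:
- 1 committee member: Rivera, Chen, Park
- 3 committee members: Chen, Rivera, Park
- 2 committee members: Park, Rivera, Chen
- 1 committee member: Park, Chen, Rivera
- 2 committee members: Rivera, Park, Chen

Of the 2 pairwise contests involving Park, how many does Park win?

Park against each rival (9 committee members):
Park vs Rivera: Rivera wins 6–3.
Park vs Chen: 5 to 4, Park.
Park beats Chen; loses to Rivera — 1 pairwise win.

1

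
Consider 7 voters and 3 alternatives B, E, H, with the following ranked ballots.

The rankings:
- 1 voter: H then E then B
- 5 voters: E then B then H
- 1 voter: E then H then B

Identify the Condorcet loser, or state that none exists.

H

Head-to-head results (7 voters):
B vs E: E wins 7–0.
B vs H: B is ranked higher on 5 ballots, H on 2. B wins 5–2.
E vs H: E, 6–1.
H loses to every other alternative — it is the Condorcet loser.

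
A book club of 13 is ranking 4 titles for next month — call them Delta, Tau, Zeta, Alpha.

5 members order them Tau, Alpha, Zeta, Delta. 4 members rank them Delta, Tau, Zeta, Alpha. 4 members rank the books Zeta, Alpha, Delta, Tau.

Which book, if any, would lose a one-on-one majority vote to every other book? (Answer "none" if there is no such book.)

Pairwise majorities:
Delta vs Tau: Delta is ranked higher on 4+4 = 8 ballots, Tau on 5. Delta wins 8–5.
Delta vs Zeta: Zeta wins 9–4.
Delta–Alpha: Alpha 9–4.
Tau vs Zeta: Tau, 9–4.
Tau–Alpha: Tau 9–4.
Zeta vs Alpha: Zeta is ranked higher on 4+4 = 8 ballots, Alpha on 5. Zeta wins 8–5.
No book is winless: Delta beats Tau; Tau beats Zeta; Zeta beats Delta; Alpha beats Delta. There is no Condorcet loser.

none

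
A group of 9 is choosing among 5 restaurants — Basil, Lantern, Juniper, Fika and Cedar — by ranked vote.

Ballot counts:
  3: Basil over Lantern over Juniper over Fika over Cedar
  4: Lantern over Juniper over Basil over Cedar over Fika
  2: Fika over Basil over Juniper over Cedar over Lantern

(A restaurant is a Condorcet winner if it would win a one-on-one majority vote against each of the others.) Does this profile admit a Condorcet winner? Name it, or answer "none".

Check each pair by majority over 9 ballots:
Basil vs Lantern: 5 to 4, Basil.
Basil vs Juniper: 3+2 = 5 for Basil, 4 for Juniper — Basil by 5–4.
Basil vs Fika: 3+4 = 7 for Basil, 2 for Fika — Basil by 7–2.
Basil vs Cedar: 3+4+2 = 9 for Basil, 0 for Cedar — Basil by 9–0.
Lantern vs Juniper: Lantern is ranked higher on 3+4 = 7 ballots, Juniper on 2. Lantern wins 7–2.
Lantern vs Fika: Lantern preferred on 3+4 = 7 ballots; Lantern wins 7–2.
Lantern vs Cedar: Lantern preferred on 3+4 = 7 ballots; Lantern wins 7–2.
Juniper vs Fika: 7 to 2, Juniper.
Juniper vs Cedar: 3+4+2 = 9 for Juniper, 0 for Cedar — Juniper by 9–0.
Fika vs Cedar: Fika preferred on 3+2 = 5 ballots; Fika wins 5–4.
Basil beats each of Lantern, Juniper, Fika, Cedar — Basil is the Condorcet winner.

Basil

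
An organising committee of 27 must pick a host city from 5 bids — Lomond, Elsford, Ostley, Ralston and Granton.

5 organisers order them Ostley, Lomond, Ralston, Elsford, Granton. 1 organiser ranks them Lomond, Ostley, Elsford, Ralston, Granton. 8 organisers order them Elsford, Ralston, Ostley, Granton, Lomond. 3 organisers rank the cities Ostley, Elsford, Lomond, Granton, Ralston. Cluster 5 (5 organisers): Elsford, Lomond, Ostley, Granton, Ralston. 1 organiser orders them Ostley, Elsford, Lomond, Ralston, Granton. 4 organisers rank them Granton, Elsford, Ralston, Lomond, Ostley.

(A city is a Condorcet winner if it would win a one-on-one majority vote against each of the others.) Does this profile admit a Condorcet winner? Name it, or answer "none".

Check each pair by majority over 27 ballots:
Lomond vs Elsford: Elsford wins 21–6.
Lomond vs Ostley: Ostley wins 17–10.
Lomond–Ralston: Lomond 15–12.
Lomond vs Granton: Lomond, 15–12.
Elsford–Ostley: Elsford 17–10.
Elsford vs Ralston: Elsford, 22–5.
Elsford vs Granton: Elsford is ranked higher on 5+1+8+3+5+1 = 23 ballots, Granton on 4. Elsford wins 23–4.
Ostley vs Ralston: 5+1+3+5+1 = 15 for Ostley, 12 for Ralston — Ostley by 15–12.
Ostley vs Granton: Ostley, 23–4.
Ralston–Granton: Ralston 15–12.
Elsford wins every pairwise contest, so Elsford is the Condorcet winner.

Elsford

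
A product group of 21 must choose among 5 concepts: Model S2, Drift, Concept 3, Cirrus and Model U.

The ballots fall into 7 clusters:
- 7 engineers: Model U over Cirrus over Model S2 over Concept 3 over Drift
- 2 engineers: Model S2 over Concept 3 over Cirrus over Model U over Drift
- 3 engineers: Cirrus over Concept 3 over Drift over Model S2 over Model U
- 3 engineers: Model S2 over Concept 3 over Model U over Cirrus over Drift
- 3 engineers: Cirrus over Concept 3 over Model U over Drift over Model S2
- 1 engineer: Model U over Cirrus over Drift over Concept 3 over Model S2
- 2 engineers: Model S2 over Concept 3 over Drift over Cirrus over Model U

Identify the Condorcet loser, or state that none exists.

Head-to-head results (21 engineers):
Model S2 vs Drift: Model S2, 14–7.
Model S2–Concept 3: Model S2 14–7.
Model S2 vs Cirrus: Cirrus, 14–7.
Model S2 vs Model U: 10 to 11, Model U.
Drift vs Concept 3: Drift preferred on 1 ballot; Concept 3 wins 20–1.
Drift–Cirrus: Cirrus 19–2.
Drift vs Model U: Drift preferred on 3+2 = 5 ballots; Model U wins 16–5.
Concept 3 vs Cirrus: Cirrus wins 14–7.
Concept 3 vs Model U: Concept 3, 13–8.
Cirrus vs Model U: 2+3+3+2 = 10 for Cirrus, 11 for Model U — Model U by 11–10.
Drift is beaten in every head-to-head and is the Condorcet loser.

Drift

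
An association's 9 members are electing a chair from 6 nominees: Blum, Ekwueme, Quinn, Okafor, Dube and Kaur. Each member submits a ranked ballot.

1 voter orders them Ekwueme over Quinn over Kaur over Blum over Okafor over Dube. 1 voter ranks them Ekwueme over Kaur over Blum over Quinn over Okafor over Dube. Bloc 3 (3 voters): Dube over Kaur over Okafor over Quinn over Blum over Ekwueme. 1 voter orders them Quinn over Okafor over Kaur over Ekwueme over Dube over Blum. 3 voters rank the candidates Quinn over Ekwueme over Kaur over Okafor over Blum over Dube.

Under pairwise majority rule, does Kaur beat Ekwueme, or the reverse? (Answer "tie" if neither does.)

Ballots ranking Kaur above Ekwueme: 3 + 1 = 4.
Ballots ranking Ekwueme above Kaur: 9 − 4 = 5.
Ekwueme wins the head-to-head 5–4.

Ekwueme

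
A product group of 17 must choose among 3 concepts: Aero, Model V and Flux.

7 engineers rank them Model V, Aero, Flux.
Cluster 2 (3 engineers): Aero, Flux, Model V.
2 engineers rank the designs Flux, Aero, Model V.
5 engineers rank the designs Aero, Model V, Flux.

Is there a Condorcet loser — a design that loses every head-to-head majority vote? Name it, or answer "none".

Flux

Head-to-head results (17 engineers):
Aero–Model V: Aero 10–7.
Aero vs Flux: Aero wins 15–2.
Model V vs Flux: Model V preferred on 7+5 = 12 ballots; Model V wins 12–5.
Flux is beaten in every head-to-head and is the Condorcet loser.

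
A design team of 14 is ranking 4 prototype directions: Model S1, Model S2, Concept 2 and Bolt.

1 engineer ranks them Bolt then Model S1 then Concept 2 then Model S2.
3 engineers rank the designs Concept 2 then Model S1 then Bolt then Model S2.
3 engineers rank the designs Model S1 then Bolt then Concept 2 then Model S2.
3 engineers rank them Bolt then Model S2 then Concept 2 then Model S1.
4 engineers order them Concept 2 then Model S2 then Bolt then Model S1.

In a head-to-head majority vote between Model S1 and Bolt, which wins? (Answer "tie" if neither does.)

Ballots ranking Model S1 above Bolt: 3 + 3 = 6.
Ballots ranking Bolt above Model S1: 14 − 6 = 8.
Bolt wins the head-to-head 8–6.

Bolt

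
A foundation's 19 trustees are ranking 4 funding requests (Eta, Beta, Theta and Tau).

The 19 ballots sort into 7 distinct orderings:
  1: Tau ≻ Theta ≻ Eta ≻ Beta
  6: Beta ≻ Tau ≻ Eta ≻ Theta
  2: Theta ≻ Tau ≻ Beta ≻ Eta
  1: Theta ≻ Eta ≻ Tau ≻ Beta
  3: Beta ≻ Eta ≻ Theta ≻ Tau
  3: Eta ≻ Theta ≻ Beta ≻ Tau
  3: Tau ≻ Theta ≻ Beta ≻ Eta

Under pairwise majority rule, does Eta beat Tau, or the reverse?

Ballots ranking Eta above Tau: 1 + 3 + 3 = 7.
Ballots ranking Tau above Eta: 19 − 7 = 12.
Tau wins the head-to-head 12–7.

Tau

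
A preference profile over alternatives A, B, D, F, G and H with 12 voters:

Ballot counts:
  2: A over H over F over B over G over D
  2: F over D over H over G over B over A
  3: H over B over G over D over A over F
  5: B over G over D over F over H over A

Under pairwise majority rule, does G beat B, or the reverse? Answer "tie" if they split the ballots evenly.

Ballots ranking G above B: 2.
Ballots ranking B above G: 12 − 2 = 10.
B wins the head-to-head 10–2.

B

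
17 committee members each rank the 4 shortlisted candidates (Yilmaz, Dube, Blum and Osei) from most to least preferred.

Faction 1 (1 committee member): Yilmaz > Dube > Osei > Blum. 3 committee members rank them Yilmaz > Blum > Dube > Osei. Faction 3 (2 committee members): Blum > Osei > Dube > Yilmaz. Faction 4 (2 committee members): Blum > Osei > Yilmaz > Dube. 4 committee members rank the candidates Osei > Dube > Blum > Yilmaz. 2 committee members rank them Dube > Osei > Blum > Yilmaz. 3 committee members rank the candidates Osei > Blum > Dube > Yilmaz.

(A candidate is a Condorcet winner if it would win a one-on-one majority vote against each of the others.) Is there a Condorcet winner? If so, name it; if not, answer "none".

Pairwise majorities:
Yilmaz vs Dube: Yilmaz is ranked higher on 1+3+2 = 6 ballots, Dube on 11. Dube wins 11–6.
Yilmaz vs Blum: 4 to 13, Blum.
Yilmaz–Osei: Osei 13–4.
Dube vs Blum: 7 to 10, Blum.
Dube vs Osei: Osei, 11–6.
Blum vs Osei: Blum preferred on 3+2+2 = 7 ballots; Osei wins 10–7.
Osei defeats every rival head-to-head and is the Condorcet winner.

Osei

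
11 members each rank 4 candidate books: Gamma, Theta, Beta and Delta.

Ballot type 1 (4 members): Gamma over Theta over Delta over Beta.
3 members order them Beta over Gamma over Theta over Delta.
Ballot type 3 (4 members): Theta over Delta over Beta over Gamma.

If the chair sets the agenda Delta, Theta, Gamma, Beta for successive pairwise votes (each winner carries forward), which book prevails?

Beta

Round 1: Delta vs Theta — 0–11, Theta advances.
Round 2: Theta vs Gamma — 4–7, Gamma advances.
Round 3: Gamma vs Beta — 4–7, Beta advances.
Beta survives the agenda.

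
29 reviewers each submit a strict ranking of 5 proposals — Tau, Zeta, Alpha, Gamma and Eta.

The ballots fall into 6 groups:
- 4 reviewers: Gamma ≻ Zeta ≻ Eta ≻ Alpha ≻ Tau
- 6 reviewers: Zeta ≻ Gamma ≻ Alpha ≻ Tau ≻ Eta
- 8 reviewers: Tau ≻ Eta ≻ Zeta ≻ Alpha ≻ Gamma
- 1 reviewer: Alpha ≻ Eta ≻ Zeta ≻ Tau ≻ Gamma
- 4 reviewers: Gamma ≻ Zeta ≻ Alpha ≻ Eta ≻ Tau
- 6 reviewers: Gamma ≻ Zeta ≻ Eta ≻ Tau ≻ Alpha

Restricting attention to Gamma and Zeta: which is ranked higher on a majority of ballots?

Zeta

Ballots ranking Gamma above Zeta: 4 + 4 + 6 = 14.
Ballots ranking Zeta above Gamma: 29 − 14 = 15.
Zeta wins the head-to-head 15–14.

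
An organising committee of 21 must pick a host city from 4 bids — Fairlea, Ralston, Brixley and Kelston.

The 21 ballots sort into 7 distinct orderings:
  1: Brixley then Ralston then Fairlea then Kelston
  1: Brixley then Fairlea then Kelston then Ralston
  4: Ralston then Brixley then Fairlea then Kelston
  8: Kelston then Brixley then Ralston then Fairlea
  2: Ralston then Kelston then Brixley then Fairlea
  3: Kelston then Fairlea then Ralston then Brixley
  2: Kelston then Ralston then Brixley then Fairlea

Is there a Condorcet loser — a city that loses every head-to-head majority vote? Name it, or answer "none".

Pairwise majorities:
Fairlea vs Ralston: Fairlea is ranked higher on 1+3 = 4 ballots, Ralston on 17. Ralston wins 17–4.
Fairlea vs Brixley: Fairlea is ranked higher on 3 ballots, Brixley on 18. Brixley wins 18–3.
Fairlea vs Kelston: Fairlea is ranked higher on 1+1+4 = 6 ballots, Kelston on 15. Kelston wins 15–6.
Ralston vs Brixley: Ralston, 11–10.
Ralston–Kelston: Kelston 14–7.
Brixley vs Kelston: Kelston, 15–6.
Only Fairlea has no wins; Fairlea is the Condorcet loser.

Fairlea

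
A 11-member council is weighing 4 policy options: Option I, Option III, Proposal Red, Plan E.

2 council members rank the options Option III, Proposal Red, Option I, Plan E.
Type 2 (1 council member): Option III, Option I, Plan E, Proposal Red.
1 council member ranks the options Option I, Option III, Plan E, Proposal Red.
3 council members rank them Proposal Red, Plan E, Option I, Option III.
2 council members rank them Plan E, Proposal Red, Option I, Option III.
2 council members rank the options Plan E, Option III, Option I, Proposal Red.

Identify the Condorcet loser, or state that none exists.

Head-to-head results (11 council members):
Option I vs Option III: Option I, 6–5.
Option I vs Proposal Red: Option I preferred on 1+1+2 = 4 ballots; Proposal Red wins 7–4.
Option I vs Plan E: Plan E, 7–4.
Option III vs Proposal Red: Option III, 6–5.
Option III–Plan E: Plan E 7–4.
Proposal Red vs Plan E: 2+3 = 5 for Proposal Red, 6 for Plan E — Plan E by 6–5.
Every option wins at least one matchup (Option I beats Option III; Option III beats Proposal Red; Proposal Red beats Option I; Plan E beats Option I), so there is no Condorcet loser.

none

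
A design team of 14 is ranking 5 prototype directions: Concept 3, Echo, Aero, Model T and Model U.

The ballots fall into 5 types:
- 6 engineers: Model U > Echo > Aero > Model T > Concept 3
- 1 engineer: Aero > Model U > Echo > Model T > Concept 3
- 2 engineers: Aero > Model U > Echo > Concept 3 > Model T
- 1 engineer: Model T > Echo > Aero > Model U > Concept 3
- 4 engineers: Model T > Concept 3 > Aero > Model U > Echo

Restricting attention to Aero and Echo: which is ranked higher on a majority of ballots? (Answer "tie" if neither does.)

tie

Ballots ranking Aero above Echo: 1 + 2 + 4 = 7.
Ballots ranking Echo above Aero: 14 − 7 = 7.
7–7: the pair ties.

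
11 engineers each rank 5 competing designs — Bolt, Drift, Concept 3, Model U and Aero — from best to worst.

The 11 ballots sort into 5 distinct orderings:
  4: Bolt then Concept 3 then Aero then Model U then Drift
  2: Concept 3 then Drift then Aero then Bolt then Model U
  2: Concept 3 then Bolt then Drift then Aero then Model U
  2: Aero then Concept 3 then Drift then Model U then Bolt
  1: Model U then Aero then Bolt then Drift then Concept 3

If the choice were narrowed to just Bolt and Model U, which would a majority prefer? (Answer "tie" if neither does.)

Bolt

Ballots ranking Bolt above Model U: 4 + 2 + 2 = 8.
Ballots ranking Model U above Bolt: 11 − 8 = 3.
Bolt wins the head-to-head 8–3.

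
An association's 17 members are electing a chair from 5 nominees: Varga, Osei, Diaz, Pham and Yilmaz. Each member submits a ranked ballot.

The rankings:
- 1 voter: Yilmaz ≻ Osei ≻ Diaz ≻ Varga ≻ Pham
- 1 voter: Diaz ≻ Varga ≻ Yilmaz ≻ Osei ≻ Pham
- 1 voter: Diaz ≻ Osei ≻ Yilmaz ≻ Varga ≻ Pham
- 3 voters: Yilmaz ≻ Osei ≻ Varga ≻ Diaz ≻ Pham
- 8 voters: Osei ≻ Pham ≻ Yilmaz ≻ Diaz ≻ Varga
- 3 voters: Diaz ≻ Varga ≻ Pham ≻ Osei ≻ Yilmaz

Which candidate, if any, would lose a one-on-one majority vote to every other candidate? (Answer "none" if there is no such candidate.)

none

Pairwise majorities:
Varga–Osei: Osei 13–4.
Varga vs Diaz: Diaz wins 14–3.
Varga vs Pham: 1+1+1+3+3 = 9 for Varga, 8 for Pham — Varga by 9–8.
Varga vs Yilmaz: Varga is ranked higher on 1+3 = 4 ballots, Yilmaz on 13. Yilmaz wins 13–4.
Osei vs Diaz: 1+3+8 = 12 for Osei, 5 for Diaz — Osei by 12–5.
Osei vs Pham: 1+1+1+3+8 = 14 for Osei, 3 for Pham — Osei by 14–3.
Osei vs Yilmaz: Osei preferred on 1+8+3 = 12 ballots; Osei wins 12–5.
Diaz vs Pham: 1+1+1+3+3 = 9 for Diaz, 8 for Pham — Diaz by 9–8.
Diaz vs Yilmaz: 1+1+3 = 5 for Diaz, 12 for Yilmaz — Yilmaz by 12–5.
Pham vs Yilmaz: Pham, 11–6.
Every candidate wins at least one matchup (Varga beats Pham; Osei beats Varga; Diaz beats Varga; Pham beats Yilmaz; Yilmaz beats Varga), so there is no Condorcet loser.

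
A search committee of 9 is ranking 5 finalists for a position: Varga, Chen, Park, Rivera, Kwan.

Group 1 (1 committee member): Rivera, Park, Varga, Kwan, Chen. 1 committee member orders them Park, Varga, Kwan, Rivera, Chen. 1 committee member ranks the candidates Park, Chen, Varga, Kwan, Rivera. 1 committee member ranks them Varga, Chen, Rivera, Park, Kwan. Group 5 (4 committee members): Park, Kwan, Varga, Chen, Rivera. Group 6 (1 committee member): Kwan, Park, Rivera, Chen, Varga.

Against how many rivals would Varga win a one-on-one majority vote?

Varga against each rival (9 committee members):
Varga–Chen: Varga 7–2.
Varga vs Park: 1 to 8, Park.
Varga vs Rivera: 1+1+1+4 = 7 for Varga, 2 for Rivera — Varga by 7–2.
Varga vs Kwan: 4 to 5, Kwan.
Varga beats Chen, Rivera; loses to Park, Kwan — 2 pairwise wins.

2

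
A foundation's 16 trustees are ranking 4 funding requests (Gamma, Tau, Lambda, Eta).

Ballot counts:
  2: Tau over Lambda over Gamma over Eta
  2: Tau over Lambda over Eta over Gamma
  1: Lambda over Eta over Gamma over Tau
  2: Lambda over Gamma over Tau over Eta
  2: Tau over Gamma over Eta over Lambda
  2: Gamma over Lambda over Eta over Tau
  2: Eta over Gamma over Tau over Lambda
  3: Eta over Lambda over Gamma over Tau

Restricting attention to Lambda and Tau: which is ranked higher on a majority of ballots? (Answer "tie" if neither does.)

Ballots ranking Lambda above Tau: 1 + 2 + 2 + 3 = 8.
Ballots ranking Tau above Lambda: 16 − 8 = 8.
8–8: the pair ties.

tie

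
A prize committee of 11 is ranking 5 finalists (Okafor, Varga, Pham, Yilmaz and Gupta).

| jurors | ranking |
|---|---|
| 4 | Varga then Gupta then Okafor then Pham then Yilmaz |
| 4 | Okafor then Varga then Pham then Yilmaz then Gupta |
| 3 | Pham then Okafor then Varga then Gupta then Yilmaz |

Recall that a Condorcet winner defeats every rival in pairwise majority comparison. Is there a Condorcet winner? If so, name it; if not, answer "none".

Pairwise majorities:
Okafor vs Varga: Okafor, 7–4.
Okafor vs Pham: Okafor, 8–3.
Okafor–Yilmaz: Okafor 11–0.
Okafor vs Gupta: Okafor wins 7–4.
Varga–Pham: Varga 8–3.
Varga–Yilmaz: Varga 11–0.
Varga vs Gupta: Varga wins 11–0.
Pham vs Yilmaz: Pham, 11–0.
Pham–Gupta: Pham 7–4.
Yilmaz vs Gupta: Gupta wins 7–4.
Okafor wins every pairwise contest, so Okafor is the Condorcet winner.

Okafor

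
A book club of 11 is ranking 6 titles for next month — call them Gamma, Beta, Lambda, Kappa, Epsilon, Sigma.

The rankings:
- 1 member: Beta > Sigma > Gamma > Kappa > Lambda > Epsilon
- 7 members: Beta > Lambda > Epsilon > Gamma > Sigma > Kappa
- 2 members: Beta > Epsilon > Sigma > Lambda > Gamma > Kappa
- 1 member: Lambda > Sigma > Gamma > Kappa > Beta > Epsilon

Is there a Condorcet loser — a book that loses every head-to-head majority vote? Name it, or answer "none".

Head-to-head results (11 members):
Gamma vs Beta: 1 for Gamma, 10 for Beta — Beta by 10–1.
Gamma–Lambda: Lambda 10–1.
Gamma vs Kappa: Gamma preferred on 1+7+2+1 = 11 ballots; Gamma wins 11–0.
Gamma vs Epsilon: Gamma is ranked higher on 1+1 = 2 ballots, Epsilon on 9. Epsilon wins 9–2.
Gamma vs Sigma: Gamma preferred on 7 ballots; Gamma wins 7–4.
Beta vs Lambda: Beta is ranked higher on 1+7+2 = 10 ballots, Lambda on 1. Beta wins 10–1.
Beta–Kappa: Beta 10–1.
Beta–Epsilon: Beta 11–0.
Beta vs Sigma: Beta is ranked higher on 1+7+2 = 10 ballots, Sigma on 1. Beta wins 10–1.
Lambda–Kappa: Lambda 10–1.
Lambda vs Epsilon: 1+7+1 = 9 for Lambda, 2 for Epsilon — Lambda by 9–2.
Lambda–Sigma: Lambda 8–3.
Kappa–Epsilon: Epsilon 9–2.
Kappa vs Sigma: Sigma wins 11–0.
Epsilon–Sigma: Epsilon 9–2.
Kappa is beaten in every head-to-head and is the Condorcet loser.

Kappa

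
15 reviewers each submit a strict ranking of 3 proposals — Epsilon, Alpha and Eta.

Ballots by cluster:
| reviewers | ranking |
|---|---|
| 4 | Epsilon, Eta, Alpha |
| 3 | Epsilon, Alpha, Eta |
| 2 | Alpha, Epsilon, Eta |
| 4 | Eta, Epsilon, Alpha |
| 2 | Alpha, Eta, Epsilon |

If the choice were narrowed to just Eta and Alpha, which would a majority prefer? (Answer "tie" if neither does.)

Eta

Ballots ranking Eta above Alpha: 4 + 4 = 8.
Ballots ranking Alpha above Eta: 15 − 8 = 7.
Eta wins the head-to-head 8–7.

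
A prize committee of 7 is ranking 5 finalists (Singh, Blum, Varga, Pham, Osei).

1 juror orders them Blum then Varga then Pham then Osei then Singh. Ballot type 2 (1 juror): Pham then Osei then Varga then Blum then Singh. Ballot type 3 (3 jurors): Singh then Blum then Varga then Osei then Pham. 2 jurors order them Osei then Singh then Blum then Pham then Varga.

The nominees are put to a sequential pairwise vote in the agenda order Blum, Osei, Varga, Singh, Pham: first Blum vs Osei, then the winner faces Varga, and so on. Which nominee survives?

Singh

Round 1: Blum vs Osei — 4–3, Blum advances.
Round 2: Blum vs Varga — 6–1, Blum advances.
Round 3: Blum vs Singh — 2–5, Singh advances.
Round 4: Singh vs Pham — 5–2, Singh advances.
Singh survives the agenda.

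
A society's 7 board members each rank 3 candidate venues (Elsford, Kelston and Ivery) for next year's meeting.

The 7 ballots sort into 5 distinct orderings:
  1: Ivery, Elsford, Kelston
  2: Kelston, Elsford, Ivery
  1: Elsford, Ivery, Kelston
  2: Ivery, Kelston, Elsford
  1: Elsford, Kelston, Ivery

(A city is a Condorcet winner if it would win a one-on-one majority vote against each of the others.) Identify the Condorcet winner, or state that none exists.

none

Check each pair by majority over 7 ballots:
Elsford vs Kelston: Elsford preferred on 1+1+1 = 3 ballots; Kelston wins 4–3.
Elsford vs Ivery: Elsford preferred on 2+1+1 = 4 ballots; Elsford wins 4–3.
Kelston vs Ivery: 3 to 4, Ivery.
Every city loses at least once (Elsford loses to Kelston; Kelston loses to Ivery; Ivery loses to Elsford). The majority relation contains the cycle Elsford beats Ivery beats Kelston beats Elsford, so there is no Condorcet winner.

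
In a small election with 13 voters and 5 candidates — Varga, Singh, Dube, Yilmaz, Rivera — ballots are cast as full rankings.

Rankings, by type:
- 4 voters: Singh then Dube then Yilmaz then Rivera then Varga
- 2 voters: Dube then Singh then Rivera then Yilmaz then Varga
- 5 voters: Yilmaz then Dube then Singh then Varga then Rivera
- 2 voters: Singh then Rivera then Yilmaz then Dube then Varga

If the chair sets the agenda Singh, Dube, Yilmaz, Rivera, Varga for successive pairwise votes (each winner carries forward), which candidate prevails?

Round 1: Singh vs Dube — 6–7, Dube advances.
Round 2: Dube vs Yilmaz — 6–7, Yilmaz advances.
Round 3: Yilmaz vs Rivera — 9–4, Yilmaz advances.
Round 4: Yilmaz vs Varga — 13–0, Yilmaz advances.
Yilmaz survives the agenda.

Yilmaz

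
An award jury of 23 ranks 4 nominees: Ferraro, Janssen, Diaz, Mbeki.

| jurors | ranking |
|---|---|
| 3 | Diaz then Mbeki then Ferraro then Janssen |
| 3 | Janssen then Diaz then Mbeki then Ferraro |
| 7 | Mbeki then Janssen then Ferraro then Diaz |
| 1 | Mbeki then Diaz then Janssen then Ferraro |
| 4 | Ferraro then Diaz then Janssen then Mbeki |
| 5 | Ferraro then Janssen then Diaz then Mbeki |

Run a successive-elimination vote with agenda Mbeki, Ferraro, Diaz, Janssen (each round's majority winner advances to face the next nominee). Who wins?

Janssen

Round 1: Mbeki vs Ferraro — 14–9, Mbeki advances.
Round 2: Mbeki vs Diaz — 8–15, Diaz advances.
Round 3: Diaz vs Janssen — 8–15, Janssen advances.
The agenda winner is Janssen.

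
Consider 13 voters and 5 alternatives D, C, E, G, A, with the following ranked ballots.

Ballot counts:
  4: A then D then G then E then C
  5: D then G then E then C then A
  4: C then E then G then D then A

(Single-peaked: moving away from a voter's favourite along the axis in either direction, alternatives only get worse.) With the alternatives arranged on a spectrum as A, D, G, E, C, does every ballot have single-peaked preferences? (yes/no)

yes

Axis positions: A=1, D=2, G=3, E=4, C=5.
Group 1 (peak A at position 1): ranking walks positions 1-2-3-4-5, expanding outward from the peak — single-peaked.
Group 2 (peak D at position 2): ranking walks positions 2-3-4-5-1, expanding outward from the peak — single-peaked.
Group 3 (peak C at position 5): ranking walks positions 5-4-3-2-1, expanding outward from the peak — single-peaked.
Every ranking is single-peaked on this axis.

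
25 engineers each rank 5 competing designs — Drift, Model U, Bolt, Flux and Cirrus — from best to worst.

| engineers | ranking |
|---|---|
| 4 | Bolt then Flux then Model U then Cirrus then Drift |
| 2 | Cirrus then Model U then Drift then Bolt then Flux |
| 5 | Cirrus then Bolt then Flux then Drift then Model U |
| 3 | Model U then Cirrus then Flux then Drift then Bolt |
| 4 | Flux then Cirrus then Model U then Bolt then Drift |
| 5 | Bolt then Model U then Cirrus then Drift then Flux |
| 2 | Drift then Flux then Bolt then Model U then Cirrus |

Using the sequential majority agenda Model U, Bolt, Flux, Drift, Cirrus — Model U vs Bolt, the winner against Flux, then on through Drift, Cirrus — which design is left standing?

Round 1: Model U vs Bolt — 9–16, Bolt advances.
Round 2: Bolt vs Flux — 16–9, Bolt advances.
Round 3: Bolt vs Drift — 18–7, Bolt advances.
Round 4: Bolt vs Cirrus — 11–14, Cirrus advances.
The agenda winner is Cirrus.

Cirrus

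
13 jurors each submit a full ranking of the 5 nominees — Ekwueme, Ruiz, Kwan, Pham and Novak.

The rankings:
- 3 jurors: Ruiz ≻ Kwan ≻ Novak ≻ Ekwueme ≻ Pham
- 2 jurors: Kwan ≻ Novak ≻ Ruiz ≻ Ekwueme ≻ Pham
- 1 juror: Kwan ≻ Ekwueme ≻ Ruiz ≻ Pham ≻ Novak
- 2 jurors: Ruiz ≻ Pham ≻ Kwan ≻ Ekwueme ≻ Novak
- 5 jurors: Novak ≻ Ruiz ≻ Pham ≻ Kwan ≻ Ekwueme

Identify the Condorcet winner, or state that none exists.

none

Check each pair by majority over 13 ballots:
Ekwueme–Ruiz: Ruiz 12–1.
Ekwueme vs Kwan: Kwan, 13–0.
Ekwueme–Pham: Pham 7–6.
Ekwueme vs Novak: Ekwueme is ranked higher on 1+2 = 3 ballots, Novak on 10. Novak wins 10–3.
Ruiz vs Kwan: Ruiz is ranked higher on 3+2+5 = 10 ballots, Kwan on 3. Ruiz wins 10–3.
Ruiz vs Pham: Ruiz, 13–0.
Ruiz vs Novak: Novak, 7–6.
Kwan vs Pham: Pham wins 7–6.
Kwan vs Novak: Kwan preferred on 3+2+1+2 = 8 ballots; Kwan wins 8–5.
Pham–Novak: Novak 10–3.
Each nominee drops at least one matchup (Ekwueme loses to Ruiz; Ruiz loses to Novak; Kwan loses to Ruiz; Pham loses to Ruiz; Novak loses to Kwan); the cycle Ruiz beats Kwan beats Novak beats Ruiz rules out a Condorcet winner.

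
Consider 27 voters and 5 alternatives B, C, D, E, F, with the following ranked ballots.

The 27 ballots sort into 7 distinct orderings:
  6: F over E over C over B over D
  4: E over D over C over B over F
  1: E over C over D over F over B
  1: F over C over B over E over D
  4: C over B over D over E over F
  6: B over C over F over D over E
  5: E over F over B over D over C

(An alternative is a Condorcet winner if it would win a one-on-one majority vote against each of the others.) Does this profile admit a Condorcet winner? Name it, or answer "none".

E

Pairwise majorities:
B vs C: B is ranked higher on 6+5 = 11 ballots, C on 16. C wins 16–11.
B vs D: 22 to 5, B.
B vs E: B is ranked higher on 1+4+6 = 11 ballots, E on 16. E wins 16–11.
B vs F: B preferred on 4+4+6 = 14 ballots; B wins 14–13.
C vs D: C preferred on 6+1+1+4+6 = 18 ballots; C wins 18–9.
C vs E: C is ranked higher on 1+4+6 = 11 ballots, E on 16. E wins 16–11.
C vs F: C is ranked higher on 4+1+4+6 = 15 ballots, F on 12. C wins 15–12.
D–E: E 17–10.
D vs F: F wins 18–9.
E vs F: 4+1+4+5 = 14 for E, 13 for F — E by 14–13.
E beats each of B, C, D, F — E is the Condorcet winner.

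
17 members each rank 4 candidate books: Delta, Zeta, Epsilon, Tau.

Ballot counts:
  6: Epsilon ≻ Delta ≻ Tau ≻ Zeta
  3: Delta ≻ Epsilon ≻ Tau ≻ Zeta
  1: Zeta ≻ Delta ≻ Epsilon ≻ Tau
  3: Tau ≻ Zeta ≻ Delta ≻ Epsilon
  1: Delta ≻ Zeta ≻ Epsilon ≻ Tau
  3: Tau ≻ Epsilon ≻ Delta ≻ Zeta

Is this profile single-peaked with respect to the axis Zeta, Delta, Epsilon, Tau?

no

Axis positions: Zeta=1, Delta=2, Epsilon=3, Tau=4.
Faction 1 (peak Epsilon at position 3): ranking walks positions 3-2-4-1, expanding outward from the peak — single-peaked.
Faction 2 (peak Delta at position 2): ranking walks positions 2-3-4-1, expanding outward from the peak — single-peaked.
Faction 3 (peak Zeta at position 1): ranking walks positions 1-2-3-4, expanding outward from the peak — single-peaked.
Faction 4: ranking walks positions 4-1-2-3; Zeta is ranked above Epsilon even though Epsilon lies between Zeta and the peak Tau on the axis — preferences dip and rise again. Not single-peaked.
Faction 5 (peak Delta at position 2): ranking walks positions 2-1-3-4, expanding outward from the peak — single-peaked.
Faction 6 (peak Tau at position 4): ranking walks positions 4-3-2-1, expanding outward from the peak — single-peaked.
Faction 4 violates single-peakedness, so the profile is not single-peaked on this axis.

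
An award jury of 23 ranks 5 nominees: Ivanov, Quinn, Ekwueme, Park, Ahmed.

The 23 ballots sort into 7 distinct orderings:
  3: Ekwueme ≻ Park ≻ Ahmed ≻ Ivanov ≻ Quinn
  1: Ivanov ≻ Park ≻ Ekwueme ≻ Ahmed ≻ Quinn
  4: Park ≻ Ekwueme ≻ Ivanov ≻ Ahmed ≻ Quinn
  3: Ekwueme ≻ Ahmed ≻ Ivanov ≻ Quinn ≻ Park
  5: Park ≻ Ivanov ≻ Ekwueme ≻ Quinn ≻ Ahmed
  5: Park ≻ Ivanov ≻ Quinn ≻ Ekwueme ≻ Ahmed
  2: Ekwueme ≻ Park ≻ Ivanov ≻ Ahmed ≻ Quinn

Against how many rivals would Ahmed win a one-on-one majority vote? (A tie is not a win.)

1

Ahmed against each rival (23 jurors):
Ahmed–Ivanov: Ivanov 17–6.
Ahmed vs Quinn: Ahmed, 13–10.
Ahmed vs Ekwueme: Ekwueme wins 23–0.
Ahmed–Park: Park 20–3.
Ahmed beats Quinn; loses to Ivanov, Ekwueme, Park — 1 pairwise win.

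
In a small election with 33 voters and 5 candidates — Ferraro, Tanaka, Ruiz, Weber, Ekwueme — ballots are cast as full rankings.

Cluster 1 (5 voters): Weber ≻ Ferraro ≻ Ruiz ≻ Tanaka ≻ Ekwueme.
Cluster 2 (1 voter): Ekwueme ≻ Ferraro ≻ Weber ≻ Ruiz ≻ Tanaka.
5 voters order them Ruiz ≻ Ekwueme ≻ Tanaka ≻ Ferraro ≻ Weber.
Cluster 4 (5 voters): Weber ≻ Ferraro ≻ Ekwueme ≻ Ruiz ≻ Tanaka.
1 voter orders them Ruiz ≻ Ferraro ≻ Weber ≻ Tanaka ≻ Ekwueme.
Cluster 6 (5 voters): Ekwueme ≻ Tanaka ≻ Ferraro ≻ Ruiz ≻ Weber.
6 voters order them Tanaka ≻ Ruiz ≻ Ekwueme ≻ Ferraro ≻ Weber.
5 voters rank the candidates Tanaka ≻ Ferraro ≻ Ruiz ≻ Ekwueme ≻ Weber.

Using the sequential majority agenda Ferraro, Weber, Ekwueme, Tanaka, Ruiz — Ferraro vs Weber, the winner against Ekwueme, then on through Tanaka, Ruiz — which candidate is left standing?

Ruiz

Round 1: Ferraro vs Weber — 23–10, Ferraro advances.
Round 2: Ferraro vs Ekwueme — 16–17, Ekwueme advances.
Round 3: Ekwueme vs Tanaka — 16–17, Tanaka advances.
Round 4: Tanaka vs Ruiz — 16–17, Ruiz advances.
Ruiz survives the agenda.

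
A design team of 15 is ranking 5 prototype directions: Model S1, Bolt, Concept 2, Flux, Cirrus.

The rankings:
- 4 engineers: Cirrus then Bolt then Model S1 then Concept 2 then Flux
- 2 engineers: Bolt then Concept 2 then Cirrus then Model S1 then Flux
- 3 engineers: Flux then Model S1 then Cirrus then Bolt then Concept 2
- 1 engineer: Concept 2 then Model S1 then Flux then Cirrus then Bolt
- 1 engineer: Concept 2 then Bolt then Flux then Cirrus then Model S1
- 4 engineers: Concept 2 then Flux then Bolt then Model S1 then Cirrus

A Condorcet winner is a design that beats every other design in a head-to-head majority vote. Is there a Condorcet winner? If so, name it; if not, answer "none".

Head-to-head results (15 engineers):
Model S1 vs Bolt: Model S1 is ranked higher on 3+1 = 4 ballots, Bolt on 11. Bolt wins 11–4.
Model S1 vs Concept 2: Concept 2 wins 8–7.
Model S1 vs Flux: 4+2+1 = 7 for Model S1, 8 for Flux — Flux by 8–7.
Model S1–Cirrus: Model S1 8–7.
Bolt vs Concept 2: Bolt wins 9–6.
Bolt vs Flux: Flux, 8–7.
Bolt vs Cirrus: 2+1+4 = 7 for Bolt, 8 for Cirrus — Cirrus by 8–7.
Concept 2 vs Flux: Concept 2, 12–3.
Concept 2 vs Cirrus: Concept 2 preferred on 2+1+1+4 = 8 ballots; Concept 2 wins 8–7.
Flux vs Cirrus: Flux preferred on 3+1+1+4 = 9 ballots; Flux wins 9–6.
No design is unbeaten: Model S1 loses to Bolt; Bolt loses to Flux; Concept 2 loses to Bolt; Flux loses to Concept 2; Cirrus loses to Model S1. In particular Model S1 beats Cirrus beats Bolt beats Model S1 is a majority cycle — no Condorcet winner exists.

none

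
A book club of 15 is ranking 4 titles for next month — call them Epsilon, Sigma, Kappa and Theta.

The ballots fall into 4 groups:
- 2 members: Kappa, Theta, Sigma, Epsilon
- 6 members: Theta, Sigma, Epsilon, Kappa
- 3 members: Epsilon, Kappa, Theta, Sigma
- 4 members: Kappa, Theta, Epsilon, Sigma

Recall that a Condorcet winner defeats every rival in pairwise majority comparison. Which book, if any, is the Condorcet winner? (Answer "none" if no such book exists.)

none

Head-to-head results (15 members):
Epsilon vs Sigma: Sigma wins 8–7.
Epsilon–Kappa: Epsilon 9–6.
Epsilon–Theta: Theta 12–3.
Sigma vs Kappa: Kappa wins 9–6.
Sigma vs Theta: Theta wins 15–0.
Kappa–Theta: Kappa 9–6.
Every book loses at least once (Epsilon loses to Sigma; Sigma loses to Kappa; Kappa loses to Epsilon; Theta loses to Kappa). The majority relation contains the cycle Epsilon → Kappa → Sigma → Epsilon, so there is no Condorcet winner.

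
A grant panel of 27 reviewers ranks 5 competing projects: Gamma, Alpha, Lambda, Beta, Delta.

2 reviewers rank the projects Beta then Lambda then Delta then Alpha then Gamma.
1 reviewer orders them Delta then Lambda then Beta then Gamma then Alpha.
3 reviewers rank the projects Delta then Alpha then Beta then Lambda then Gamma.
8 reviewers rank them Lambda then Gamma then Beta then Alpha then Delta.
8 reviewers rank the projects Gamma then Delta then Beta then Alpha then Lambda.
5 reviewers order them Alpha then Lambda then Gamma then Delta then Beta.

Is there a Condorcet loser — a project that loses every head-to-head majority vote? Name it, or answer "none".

Pairwise majorities:
Gamma vs Alpha: Gamma wins 17–10.
Gamma vs Lambda: Lambda, 19–8.
Gamma–Beta: Gamma 21–6.
Gamma vs Delta: Gamma is ranked higher on 8+8+5 = 21 ballots, Delta on 6. Gamma wins 21–6.
Alpha vs Lambda: Alpha, 16–11.
Alpha vs Beta: Beta, 19–8.
Alpha vs Delta: Delta wins 14–13.
Lambda vs Beta: 14 to 13, Lambda.
Lambda–Delta: Lambda 15–12.
Beta vs Delta: Beta is ranked higher on 2+8 = 10 ballots, Delta on 17. Delta wins 17–10.
No project is winless: Gamma beats Alpha; Alpha beats Lambda; Lambda beats Gamma; Beta beats Alpha; Delta beats Alpha. There is no Condorcet loser.

none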